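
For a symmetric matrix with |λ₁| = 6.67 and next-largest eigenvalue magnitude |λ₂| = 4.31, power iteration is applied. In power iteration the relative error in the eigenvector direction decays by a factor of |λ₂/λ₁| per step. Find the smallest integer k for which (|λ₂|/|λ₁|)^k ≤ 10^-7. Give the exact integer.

37

|λ₂/λ₁| = 4.31/6.67 = 0.64618
Need k ≥ ln(10^-7) / ln(0.64618) = -16.1181 / -0.4367 ≈ 36.910
Smallest integer k satisfying the bound: 37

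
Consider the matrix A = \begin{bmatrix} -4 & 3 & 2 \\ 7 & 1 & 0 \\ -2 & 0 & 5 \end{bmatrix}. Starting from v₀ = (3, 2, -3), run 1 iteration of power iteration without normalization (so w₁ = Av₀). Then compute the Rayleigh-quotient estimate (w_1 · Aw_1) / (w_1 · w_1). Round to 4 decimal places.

w1 = Av₀ = ((-4)·3 + 3·2 + 2·(-3); 7·3 + 1·2 + 0·(-3); (-2)·3 + 0·2 + 5·(-3)) = (-12, 23, -21)
Aw1 = (75, -61, -81)
w1·Aw1 = (-12)·75 + 23·(-61) + (-21)·(-81) = -602; w1·w1 = (-12)·(-12) + 23·23 + (-21)·(-21) = 1114
λ ≈ -602/1114 = -0.5404

-0.5404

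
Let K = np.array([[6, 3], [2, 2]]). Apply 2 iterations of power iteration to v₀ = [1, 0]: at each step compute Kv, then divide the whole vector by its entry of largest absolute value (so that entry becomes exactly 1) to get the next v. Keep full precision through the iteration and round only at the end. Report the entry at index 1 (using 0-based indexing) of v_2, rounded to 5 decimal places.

0.38095

Kv0 = (6.000000, 2.000000); divide by 6.000000 → v1 = (1.000000, 0.333333)
Kv1 = (7.000000, 2.666667); divide by 7.000000 → v2 = (1.000000, 0.380952)
Requested entry of v2: 16/42 = 0.38095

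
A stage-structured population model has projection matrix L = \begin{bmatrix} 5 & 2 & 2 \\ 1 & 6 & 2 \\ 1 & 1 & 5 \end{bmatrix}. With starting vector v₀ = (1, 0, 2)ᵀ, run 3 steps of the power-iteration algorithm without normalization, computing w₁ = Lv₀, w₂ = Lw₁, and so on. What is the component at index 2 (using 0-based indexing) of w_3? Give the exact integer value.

w1 = Lv₀ = (9, 5, 11)
w2 = Lw1 = (77, 61, 69)
w3 = Lw2 = (645, 581, 483)
The requested component of w3 is 483.

483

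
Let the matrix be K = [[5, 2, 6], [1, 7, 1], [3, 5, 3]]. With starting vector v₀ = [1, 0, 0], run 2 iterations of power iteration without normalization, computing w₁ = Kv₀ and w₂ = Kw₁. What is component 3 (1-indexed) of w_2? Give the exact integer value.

29

w1 = Kv₀ = (5, 1, 3)
w2 = Kw1 = (45, 15, 29)
The requested component of w2 is 29.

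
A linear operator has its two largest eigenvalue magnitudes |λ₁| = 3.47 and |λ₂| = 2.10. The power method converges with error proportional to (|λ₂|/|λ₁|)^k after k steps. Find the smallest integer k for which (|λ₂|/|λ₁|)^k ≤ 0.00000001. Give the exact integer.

37

|λ₂/λ₁| = 2.10/3.47 = 0.60519
Need k ≥ ln(0.00000001) / ln(0.60519) = -18.4207 / -0.5022 ≈ 36.679
Smallest integer k satisfying the bound: 37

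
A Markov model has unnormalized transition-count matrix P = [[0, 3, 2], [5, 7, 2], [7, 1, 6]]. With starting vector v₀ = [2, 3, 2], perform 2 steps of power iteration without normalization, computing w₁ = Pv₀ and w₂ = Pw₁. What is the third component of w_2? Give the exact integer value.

w1 = Pv₀ = (0·2 + 3·3 + 2·2; 5·2 + 7·3 + 2·2; 7·2 + 1·3 + 6·2) = (13, 35, 29)
w2 = Pw1 = (0·13 + 3·35 + 2·29; 5·13 + 7·35 + 2·29; 7·13 + 1·35 + 6·29) = (163, 368, 300)
The requested component of w2 is 300.

300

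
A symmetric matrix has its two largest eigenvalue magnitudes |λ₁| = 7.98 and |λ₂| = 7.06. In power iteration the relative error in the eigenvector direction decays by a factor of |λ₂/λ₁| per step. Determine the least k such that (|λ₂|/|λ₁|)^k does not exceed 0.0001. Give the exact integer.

76

|λ₂/λ₁| = 7.06/7.98 = 0.88471
Need k ≥ ln(0.0001) / ln(0.88471) = -9.2103 / -0.1225 ≈ 75.191
Smallest integer k satisfying the bound: 76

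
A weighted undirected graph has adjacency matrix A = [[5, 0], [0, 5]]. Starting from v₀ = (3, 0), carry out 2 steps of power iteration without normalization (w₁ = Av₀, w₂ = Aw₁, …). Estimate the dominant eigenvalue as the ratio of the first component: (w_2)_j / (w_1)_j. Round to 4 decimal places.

λ ≈ 5.0000

w1 = Av₀ = (15, 0)
w2 = Aw1 = (75, 0)
Ratio at component: 75 / 15 = 5.0000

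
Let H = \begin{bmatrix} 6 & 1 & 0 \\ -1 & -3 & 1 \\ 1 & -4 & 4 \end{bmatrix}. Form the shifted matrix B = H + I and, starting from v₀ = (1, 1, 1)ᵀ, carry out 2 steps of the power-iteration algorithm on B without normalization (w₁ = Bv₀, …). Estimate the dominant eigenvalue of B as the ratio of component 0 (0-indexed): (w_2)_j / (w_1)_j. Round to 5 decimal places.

6.75000

B = H + I has rows (7, 1, 0); (-1, -2, 1); (1, -4, 5)
w1 = Bv₀ = (7·1 + 1·1 + 0·1; (-1)·1 + (-2)·1 + 1·1; 1·1 + (-4)·1 + 5·1) = (8, -2, 2)
w2 = Bw1 = (7·8 + 1·(-2) + 0·2; (-1)·8 + (-2)·(-2) + 1·2; 1·8 + (-4)·(-2) + 5·2) = (54, -2, 26)
Ratio: 54/8 = 6.75000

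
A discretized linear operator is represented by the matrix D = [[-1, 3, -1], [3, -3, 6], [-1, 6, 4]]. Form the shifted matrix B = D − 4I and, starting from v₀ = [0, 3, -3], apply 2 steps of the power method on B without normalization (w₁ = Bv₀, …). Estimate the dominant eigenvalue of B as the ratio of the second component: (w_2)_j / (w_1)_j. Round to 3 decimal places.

B = D − 4I has rows (-5, 3, -1); (3, -7, 6); (-1, 6, 0)
w1 = Bv₀ = (12, -39, 18)
w2 = Bw1 = (-195, 417, -246)
Ratio: 417/-39 = -10.692

-10.692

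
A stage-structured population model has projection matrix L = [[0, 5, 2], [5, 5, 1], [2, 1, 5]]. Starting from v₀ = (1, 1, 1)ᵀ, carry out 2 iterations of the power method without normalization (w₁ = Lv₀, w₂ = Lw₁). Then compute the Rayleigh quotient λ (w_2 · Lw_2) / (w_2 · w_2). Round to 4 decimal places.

w1 = Lv₀ = (7, 11, 8)
w2 = Lw1 = (71, 98, 65)
Lw2 = (620, 910, 565)
w2·Lw2 = 71·620 + 98·910 + 65·565 = 169925; w2·w2 = 71·71 + 98·98 + 65·65 = 18870
λ ≈ 169925/18870 = 9.0050

λ ≈ 9.0050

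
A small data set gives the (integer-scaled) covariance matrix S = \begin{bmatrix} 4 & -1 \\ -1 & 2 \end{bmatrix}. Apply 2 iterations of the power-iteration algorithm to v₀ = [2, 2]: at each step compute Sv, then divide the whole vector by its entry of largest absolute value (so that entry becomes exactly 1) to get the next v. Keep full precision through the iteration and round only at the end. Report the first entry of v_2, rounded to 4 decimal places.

Sv0 = (6.00000, 2.00000); divide by 6.00000 → v1 = (1.00000, 0.33333)
Sv1 = (3.66667, -0.33333); divide by 3.66667 → v2 = (1.00000, -0.09091)
Requested entry of v2: 22/22 = 1.0000

1.0000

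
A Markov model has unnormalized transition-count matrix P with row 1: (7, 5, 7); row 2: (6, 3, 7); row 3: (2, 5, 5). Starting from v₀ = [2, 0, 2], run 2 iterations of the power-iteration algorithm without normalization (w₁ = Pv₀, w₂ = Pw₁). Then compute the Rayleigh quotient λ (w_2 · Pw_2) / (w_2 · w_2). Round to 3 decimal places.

15.342

w1 = Pv₀ = (28, 26, 14)
w2 = Pw1 = (424, 344, 256)
Pw2 = (6480, 5368, 3848)
w2·Pw2 = 424·6480 + 344·5368 + 256·3848 = 5579200; w2·w2 = 424·424 + 344·344 + 256·256 = 363648
λ ≈ 5579200/363648 = 15.342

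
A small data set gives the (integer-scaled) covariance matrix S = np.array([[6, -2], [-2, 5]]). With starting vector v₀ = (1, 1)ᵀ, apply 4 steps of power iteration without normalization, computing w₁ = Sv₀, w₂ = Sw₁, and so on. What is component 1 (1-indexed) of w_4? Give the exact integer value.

566

w1 = Sv₀ = (6·1 + (-2)·1; (-2)·1 + 5·1) = (4, 3)
w2 = Sw1 = (6·4 + (-2)·3; (-2)·4 + 5·3) = (18, 7)
w3 = Sw2 = (94, -1)
w4 = Sw3 = (566, -193)
The requested component of w4 is 566.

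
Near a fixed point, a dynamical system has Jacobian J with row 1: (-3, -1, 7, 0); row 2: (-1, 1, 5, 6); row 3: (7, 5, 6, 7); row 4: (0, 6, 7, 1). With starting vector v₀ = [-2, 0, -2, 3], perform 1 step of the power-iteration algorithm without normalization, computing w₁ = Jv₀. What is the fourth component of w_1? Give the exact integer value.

w1 = Jv₀ = ((-3)·(-2) + (-1)·0 + 7·(-2) + 0·3; (-1)·(-2) + 1·0 + 5·(-2) + 6·3; 7·(-2) + 5·0 + 6·(-2) + 7·3; 0·(-2) + 6·0 + 7·(-2) + 1·3) = (-8, 10, -5, -11)
The requested component of w1 is -11.

-11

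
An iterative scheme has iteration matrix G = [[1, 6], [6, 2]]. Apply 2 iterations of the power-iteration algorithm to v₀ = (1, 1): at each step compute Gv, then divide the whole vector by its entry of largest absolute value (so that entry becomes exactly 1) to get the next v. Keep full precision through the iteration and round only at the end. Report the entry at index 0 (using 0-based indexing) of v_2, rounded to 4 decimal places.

Gv0 = (7.00000, 8.00000); divide by 8.00000 → v1 = (0.87500, 1.00000)
Gv1 = (6.87500, 7.25000); divide by 7.25000 → v2 = (0.94828, 1.00000)
Requested entry of v2: 55/58 = 0.9483

0.9483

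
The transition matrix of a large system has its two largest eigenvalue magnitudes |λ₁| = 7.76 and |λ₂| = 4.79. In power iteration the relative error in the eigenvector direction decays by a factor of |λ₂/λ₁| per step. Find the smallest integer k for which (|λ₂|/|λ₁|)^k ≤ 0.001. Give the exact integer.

15

|λ₂/λ₁| = 4.79/7.76 = 0.61727
Need k ≥ ln(0.001) / ln(0.61727) = -6.9078 / -0.4825 ≈ 14.318
Smallest integer k satisfying the bound: 15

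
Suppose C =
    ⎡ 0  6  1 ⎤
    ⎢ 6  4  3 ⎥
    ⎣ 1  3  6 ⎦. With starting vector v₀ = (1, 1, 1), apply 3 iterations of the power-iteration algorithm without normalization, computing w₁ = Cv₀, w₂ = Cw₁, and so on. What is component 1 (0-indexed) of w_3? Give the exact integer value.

w1 = Cv₀ = (0·1 + 6·1 + 1·1; 6·1 + 4·1 + 3·1; 1·1 + 3·1 + 6·1) = (7, 13, 10)
w2 = Cw1 = (0·7 + 6·13 + 1·10; 6·7 + 4·13 + 3·10; 1·7 + 3·13 + 6·10) = (88, 124, 106)
w3 = Cw2 = (850, 1342, 1096)
The requested component of w3 is 1342.

1342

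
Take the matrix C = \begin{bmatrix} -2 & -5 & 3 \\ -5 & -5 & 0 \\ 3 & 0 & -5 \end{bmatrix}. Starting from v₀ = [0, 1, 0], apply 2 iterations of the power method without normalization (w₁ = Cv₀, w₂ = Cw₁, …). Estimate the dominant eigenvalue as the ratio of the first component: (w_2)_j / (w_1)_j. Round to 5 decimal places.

λ ≈ -7.00000

w1 = Cv₀ = ((-2)·0 + (-5)·1 + 3·0; (-5)·0 + (-5)·1 + 0·0; 3·0 + 0·1 + (-5)·0) = (-5, -5, 0)
w2 = Cw1 = ((-2)·(-5) + (-5)·(-5) + 3·0; (-5)·(-5) + (-5)·(-5) + 0·0; 3·(-5) + 0·(-5) + (-5)·0) = (35, 50, -15)
Ratio at component: 35 / -5 = -7.00000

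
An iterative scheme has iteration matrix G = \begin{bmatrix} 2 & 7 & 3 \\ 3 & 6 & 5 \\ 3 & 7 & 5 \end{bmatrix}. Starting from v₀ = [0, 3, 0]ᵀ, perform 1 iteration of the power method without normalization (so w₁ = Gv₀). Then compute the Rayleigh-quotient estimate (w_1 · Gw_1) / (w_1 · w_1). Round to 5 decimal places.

w1 = Gv₀ = (21, 18, 21)
Gw1 = (231, 276, 294)
w1·Gw1 = 21·231 + 18·276 + 21·294 = 15993; w1·w1 = 21·21 + 18·18 + 21·21 = 1206
λ ≈ 15993/1206 = 13.26119

λ ≈ 13.26119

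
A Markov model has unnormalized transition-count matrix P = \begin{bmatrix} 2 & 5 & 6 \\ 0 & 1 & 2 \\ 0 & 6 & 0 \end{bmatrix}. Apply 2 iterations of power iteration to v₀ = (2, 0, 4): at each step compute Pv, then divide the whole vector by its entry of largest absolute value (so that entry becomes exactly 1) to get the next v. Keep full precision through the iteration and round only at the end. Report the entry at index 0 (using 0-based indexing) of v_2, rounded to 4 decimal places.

Pv0 = (28.00000, 8.00000, 0.00000); divide by 28.00000 → v1 = (1.00000, 0.28571, 0.00000)
Pv1 = (3.42857, 0.28571, 1.71429); divide by 3.42857 → v2 = (1.00000, 0.08333, 0.50000)
Requested entry of v2: 96/96 = 1.0000

1.0000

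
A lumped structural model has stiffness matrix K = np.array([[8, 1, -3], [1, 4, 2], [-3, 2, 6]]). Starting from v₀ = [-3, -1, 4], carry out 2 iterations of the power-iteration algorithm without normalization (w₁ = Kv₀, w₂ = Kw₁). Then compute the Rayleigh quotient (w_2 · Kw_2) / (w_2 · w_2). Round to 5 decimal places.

w1 = Kv₀ = (-37, 1, 31)
w2 = Kw1 = (-388, 29, 299)
Kw2 = (-3972, 326, 3016)
w2·Kw2 = (-388)·(-3972) + 29·326 + 299·3016 = 2452374; w2·w2 = (-388)·(-388) + 29·29 + 299·299 = 240786
λ ≈ 2452374/240786 = 10.18487

λ ≈ 10.18487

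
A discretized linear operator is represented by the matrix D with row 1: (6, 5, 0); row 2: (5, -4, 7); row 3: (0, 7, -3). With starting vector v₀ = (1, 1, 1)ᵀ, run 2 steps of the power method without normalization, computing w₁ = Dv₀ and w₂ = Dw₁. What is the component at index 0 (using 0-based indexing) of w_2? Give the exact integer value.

w1 = Dv₀ = (6·1 + 5·1 + 0·1; 5·1 + (-4)·1 + 7·1; 0·1 + 7·1 + (-3)·1) = (11, 8, 4)
w2 = Dw1 = (6·11 + 5·8 + 0·4; 5·11 + (-4)·8 + 7·4; 0·11 + 7·8 + (-3)·4) = (106, 51, 44)
The requested component of w2 is 106.

106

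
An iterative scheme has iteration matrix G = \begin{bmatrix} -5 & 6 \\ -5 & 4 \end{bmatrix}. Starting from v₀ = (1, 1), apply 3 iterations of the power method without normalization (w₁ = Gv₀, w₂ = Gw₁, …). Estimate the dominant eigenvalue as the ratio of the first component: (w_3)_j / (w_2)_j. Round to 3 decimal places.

λ ≈ -0.091

w1 = Gv₀ = ((-5)·1 + 6·1; (-5)·1 + 4·1) = (1, -1)
w2 = Gw1 = ((-5)·1 + 6·(-1); (-5)·1 + 4·(-1)) = (-11, -9)
w3 = Gw2 = (1, 19)
Ratio at component: 1 / -11 = -0.091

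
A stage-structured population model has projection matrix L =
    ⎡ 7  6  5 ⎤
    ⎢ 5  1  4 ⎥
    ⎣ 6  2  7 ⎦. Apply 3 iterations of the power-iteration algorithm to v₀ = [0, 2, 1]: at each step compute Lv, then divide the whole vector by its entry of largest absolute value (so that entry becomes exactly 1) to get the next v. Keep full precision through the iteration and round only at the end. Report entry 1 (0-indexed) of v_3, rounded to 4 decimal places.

Lv0 = (17.00000, 6.00000, 11.00000); divide by 17.00000 → v1 = (1.00000, 0.35294, 0.64706)
Lv1 = (12.35294, 7.94118, 11.23529); divide by 12.35294 → v2 = (1.00000, 0.64286, 0.90952)
Lv2 = (15.40476, 9.28095, 13.65238); divide by 15.40476 → v3 = (1.00000, 0.60247, 0.88624)
Requested entry of v3: 1949/3235 = 0.6025

0.6025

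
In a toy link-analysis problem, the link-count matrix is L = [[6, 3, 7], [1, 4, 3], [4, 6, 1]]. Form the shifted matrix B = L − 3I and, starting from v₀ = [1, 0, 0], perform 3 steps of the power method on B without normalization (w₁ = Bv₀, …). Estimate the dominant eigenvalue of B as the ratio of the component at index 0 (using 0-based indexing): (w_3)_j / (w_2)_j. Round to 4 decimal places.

B = L − 3I has rows (3, 3, 7); (1, 1, 3); (4, 6, -2)
w1 = Bv₀ = (3·1 + 3·0 + 7·0; 1·1 + 1·0 + 3·0; 4·1 + 6·0 + (-2)·0) = (3, 1, 4)
w2 = Bw1 = (3·3 + 3·1 + 7·4; 1·3 + 1·1 + 3·4; 4·3 + 6·1 + (-2)·4) = (40, 16, 10)
w3 = Bw2 = (238, 86, 236)
Ratio: 238/40 = 5.9500

5.9500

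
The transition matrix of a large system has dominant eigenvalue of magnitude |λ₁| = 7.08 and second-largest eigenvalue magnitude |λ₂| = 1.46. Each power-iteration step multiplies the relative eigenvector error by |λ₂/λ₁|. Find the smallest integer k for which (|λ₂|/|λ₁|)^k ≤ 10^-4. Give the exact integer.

6

|λ₂/λ₁| = 1.46/7.08 = 0.20621
Need k ≥ ln(10^-4) / ln(0.20621) = -9.2103 / -1.5788 ≈ 5.834
Smallest integer k satisfying the bound: 6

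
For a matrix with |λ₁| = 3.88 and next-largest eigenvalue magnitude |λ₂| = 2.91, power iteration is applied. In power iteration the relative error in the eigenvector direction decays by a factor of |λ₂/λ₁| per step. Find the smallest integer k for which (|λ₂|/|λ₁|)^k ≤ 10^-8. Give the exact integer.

65

|λ₂/λ₁| = 2.91/3.88 = 0.75000
Need k ≥ ln(10^-8) / ln(0.75000) = -18.4207 / -0.2877 ≈ 64.031
Smallest integer k satisfying the bound: 65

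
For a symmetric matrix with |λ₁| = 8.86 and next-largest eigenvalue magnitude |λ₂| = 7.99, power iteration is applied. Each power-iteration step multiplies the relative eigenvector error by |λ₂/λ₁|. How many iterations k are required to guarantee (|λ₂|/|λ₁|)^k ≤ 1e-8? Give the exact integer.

|λ₂/λ₁| = 7.99/8.86 = 0.90181
Need k ≥ ln(1e-8) / ln(0.90181) = -18.4207 / -0.1034 ≈ 178.226
Smallest integer k satisfying the bound: 179

179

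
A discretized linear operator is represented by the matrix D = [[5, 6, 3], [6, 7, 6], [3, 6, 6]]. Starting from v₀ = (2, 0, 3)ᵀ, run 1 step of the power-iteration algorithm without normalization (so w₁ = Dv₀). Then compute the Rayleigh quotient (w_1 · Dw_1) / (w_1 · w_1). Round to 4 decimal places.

w1 = Dv₀ = (19, 30, 24)
Dw1 = (347, 468, 381)
w1·Dw1 = 19·347 + 30·468 + 24·381 = 29777; w1·w1 = 19·19 + 30·30 + 24·24 = 1837
λ ≈ 29777/1837 = 16.2096

16.2096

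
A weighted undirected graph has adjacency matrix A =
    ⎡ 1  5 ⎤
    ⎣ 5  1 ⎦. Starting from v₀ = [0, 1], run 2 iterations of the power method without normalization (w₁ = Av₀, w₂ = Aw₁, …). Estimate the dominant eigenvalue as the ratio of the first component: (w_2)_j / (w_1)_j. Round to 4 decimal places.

λ ≈ 2.0000

w1 = Av₀ = (5, 1)
w2 = Aw1 = (10, 26)
Ratio at component: 10 / 5 = 2.0000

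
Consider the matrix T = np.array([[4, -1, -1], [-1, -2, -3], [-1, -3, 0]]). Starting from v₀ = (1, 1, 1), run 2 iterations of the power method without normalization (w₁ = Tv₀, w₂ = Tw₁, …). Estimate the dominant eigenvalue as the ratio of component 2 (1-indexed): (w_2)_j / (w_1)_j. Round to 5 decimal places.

w1 = Tv₀ = (2, -6, -4)
w2 = Tw1 = (18, 22, 16)
Ratio at component: 22 / -6 = -3.66667

λ ≈ -3.66667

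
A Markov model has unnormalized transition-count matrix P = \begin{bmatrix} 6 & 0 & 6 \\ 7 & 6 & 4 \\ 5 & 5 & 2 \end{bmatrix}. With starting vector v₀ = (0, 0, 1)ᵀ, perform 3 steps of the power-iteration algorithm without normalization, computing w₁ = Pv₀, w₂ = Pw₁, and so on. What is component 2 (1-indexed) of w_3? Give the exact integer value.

w1 = Pv₀ = (6·0 + 0·0 + 6·1; 7·0 + 6·0 + 4·1; 5·0 + 5·0 + 2·1) = (6, 4, 2)
w2 = Pw1 = (6·6 + 0·4 + 6·2; 7·6 + 6·4 + 4·2; 5·6 + 5·4 + 2·2) = (48, 74, 54)
w3 = Pw2 = (612, 996, 718)
The requested component of w3 is 996.

996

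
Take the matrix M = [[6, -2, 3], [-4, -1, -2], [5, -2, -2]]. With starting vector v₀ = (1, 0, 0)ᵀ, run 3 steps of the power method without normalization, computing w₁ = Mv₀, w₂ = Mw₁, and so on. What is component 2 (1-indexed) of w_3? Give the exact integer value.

-262

w1 = Mv₀ = (6·1 + (-2)·0 + 3·0; (-4)·1 + (-1)·0 + (-2)·0; 5·1 + (-2)·0 + (-2)·0) = (6, -4, 5)
w2 = Mw1 = (6·6 + (-2)·(-4) + 3·5; (-4)·6 + (-1)·(-4) + (-2)·5; 5·6 + (-2)·(-4) + (-2)·5) = (59, -30, 28)
w3 = Mw2 = (498, -262, 299)
The requested component of w3 is -262.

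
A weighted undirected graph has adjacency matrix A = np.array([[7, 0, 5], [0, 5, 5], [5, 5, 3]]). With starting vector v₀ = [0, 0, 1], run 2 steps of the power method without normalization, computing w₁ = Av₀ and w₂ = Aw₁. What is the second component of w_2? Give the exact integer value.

40

w1 = Av₀ = (7·0 + 0·0 + 5·1; 0·0 + 5·0 + 5·1; 5·0 + 5·0 + 3·1) = (5, 5, 3)
w2 = Aw1 = (7·5 + 0·5 + 5·3; 0·5 + 5·5 + 5·3; 5·5 + 5·5 + 3·3) = (50, 40, 59)
The requested component of w2 is 40.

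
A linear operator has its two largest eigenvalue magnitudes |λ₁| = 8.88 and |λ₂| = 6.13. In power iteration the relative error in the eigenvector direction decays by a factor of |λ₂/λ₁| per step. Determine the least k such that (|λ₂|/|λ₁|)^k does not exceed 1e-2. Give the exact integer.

13

|λ₂/λ₁| = 6.13/8.88 = 0.69032
Need k ≥ ln(1e-2) / ln(0.69032) = -4.6052 / -0.3706 ≈ 12.426
Smallest integer k satisfying the bound: 13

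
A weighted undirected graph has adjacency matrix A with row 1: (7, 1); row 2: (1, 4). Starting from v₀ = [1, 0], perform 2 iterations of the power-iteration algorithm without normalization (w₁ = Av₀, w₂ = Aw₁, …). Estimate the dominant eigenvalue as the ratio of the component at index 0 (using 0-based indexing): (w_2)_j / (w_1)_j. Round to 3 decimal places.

w1 = Av₀ = (7, 1)
w2 = Aw1 = (50, 11)
Ratio at component: 50 / 7 = 7.143

λ ≈ 7.143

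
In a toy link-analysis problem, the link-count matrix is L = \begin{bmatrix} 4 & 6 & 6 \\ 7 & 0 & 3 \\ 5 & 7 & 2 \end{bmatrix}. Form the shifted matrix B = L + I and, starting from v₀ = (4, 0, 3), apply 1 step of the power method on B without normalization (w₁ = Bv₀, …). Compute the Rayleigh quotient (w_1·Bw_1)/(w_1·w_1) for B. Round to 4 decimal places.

B = L + I has rows (5, 6, 6); (7, 1, 3); (5, 7, 3)
w1 = Bv₀ = (38, 37, 29)
Bw1 = (586, 390, 536)
w1·Bw1 = 52242; w1·w1 = 3654; μ ≈ 52242/3654 = 14.2972

14.2972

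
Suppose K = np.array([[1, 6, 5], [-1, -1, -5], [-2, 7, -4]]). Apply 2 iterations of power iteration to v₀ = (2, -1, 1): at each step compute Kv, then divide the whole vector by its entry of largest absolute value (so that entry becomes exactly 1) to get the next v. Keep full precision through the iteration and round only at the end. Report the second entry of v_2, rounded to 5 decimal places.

Kv0 = (1.000000, -6.000000, -15.000000); divide by -15.000000 → v1 = (-0.066667, 0.400000, 1.000000)
Kv1 = (7.333333, -5.333333, -1.066667); divide by 7.333333 → v2 = (1.000000, -0.727273, -0.145455)
Requested entry of v2: 80/-110 = -0.72727

-0.72727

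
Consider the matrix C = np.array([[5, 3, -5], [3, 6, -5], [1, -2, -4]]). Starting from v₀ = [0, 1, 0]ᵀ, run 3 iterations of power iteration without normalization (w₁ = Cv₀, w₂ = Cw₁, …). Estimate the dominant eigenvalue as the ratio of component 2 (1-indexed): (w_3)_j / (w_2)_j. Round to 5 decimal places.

w1 = Cv₀ = (5·0 + 3·1 + (-5)·0; 3·0 + 6·1 + (-5)·0; 1·0 + (-2)·1 + (-4)·0) = (3, 6, -2)
w2 = Cw1 = (5·3 + 3·6 + (-5)·(-2); 3·3 + 6·6 + (-5)·(-2); 1·3 + (-2)·6 + (-4)·(-2)) = (43, 55, -1)
w3 = Cw2 = (385, 464, -63)
Ratio at component: 464 / 55 = 8.43636

8.43636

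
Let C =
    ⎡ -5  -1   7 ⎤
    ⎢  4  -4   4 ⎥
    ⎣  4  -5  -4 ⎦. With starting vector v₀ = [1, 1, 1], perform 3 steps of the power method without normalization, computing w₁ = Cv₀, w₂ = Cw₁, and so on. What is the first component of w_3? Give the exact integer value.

280

w1 = Cv₀ = (1, 4, -5)
w2 = Cw1 = (-44, -32, 4)
w3 = Cw2 = (280, -32, -32)
The requested component of w3 is 280.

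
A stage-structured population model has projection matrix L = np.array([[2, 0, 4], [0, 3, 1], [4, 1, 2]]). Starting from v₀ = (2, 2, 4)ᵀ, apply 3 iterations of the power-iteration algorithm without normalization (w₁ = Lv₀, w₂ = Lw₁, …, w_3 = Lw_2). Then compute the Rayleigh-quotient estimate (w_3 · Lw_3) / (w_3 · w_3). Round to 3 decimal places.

λ ≈ 6.158

w1 = Lv₀ = (20, 10, 18)
w2 = Lw1 = (112, 48, 126)
w3 = Lw2 = (728, 270, 748)
Lw3 = (4448, 1558, 4678)
w3·Lw3 = 728·4448 + 270·1558 + 748·4678 = 7157948; w3·w3 = 728·728 + 270·270 + 748·748 = 1162388
λ ≈ 7157948/1162388 = 6.158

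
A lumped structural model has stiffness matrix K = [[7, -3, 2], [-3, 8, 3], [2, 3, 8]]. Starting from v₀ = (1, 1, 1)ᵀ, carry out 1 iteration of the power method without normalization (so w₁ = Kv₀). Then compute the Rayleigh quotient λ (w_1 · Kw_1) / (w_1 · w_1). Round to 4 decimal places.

w1 = Kv₀ = (7·1 + (-3)·1 + 2·1; (-3)·1 + 8·1 + 3·1; 2·1 + 3·1 + 8·1) = (6, 8, 13)
Kw1 = (44, 85, 140)
w1·Kw1 = 6·44 + 8·85 + 13·140 = 2764; w1·w1 = 6·6 + 8·8 + 13·13 = 269
λ ≈ 2764/269 = 10.2751

10.2751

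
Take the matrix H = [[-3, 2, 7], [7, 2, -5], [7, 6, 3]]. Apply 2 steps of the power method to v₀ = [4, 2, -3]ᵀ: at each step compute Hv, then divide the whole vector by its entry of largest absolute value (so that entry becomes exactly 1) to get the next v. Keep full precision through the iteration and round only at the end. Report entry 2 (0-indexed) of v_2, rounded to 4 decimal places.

Hv0 = (-29.00000, 47.00000, 31.00000); divide by 47.00000 → v1 = (-0.61702, 1.00000, 0.65957)
Hv1 = (8.46809, -5.61702, 3.65957); divide by 8.46809 → v2 = (1.00000, -0.66332, 0.43216)
Requested entry of v2: 172/398 = 0.4322

0.4322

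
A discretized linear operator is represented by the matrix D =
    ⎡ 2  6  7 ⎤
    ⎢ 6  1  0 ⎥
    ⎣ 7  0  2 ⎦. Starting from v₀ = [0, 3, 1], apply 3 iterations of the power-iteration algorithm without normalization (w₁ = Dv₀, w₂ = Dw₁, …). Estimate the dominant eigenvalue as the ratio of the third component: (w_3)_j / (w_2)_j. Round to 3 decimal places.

w1 = Dv₀ = (2·0 + 6·3 + 7·1; 6·0 + 1·3 + 0·1; 7·0 + 0·3 + 2·1) = (25, 3, 2)
w2 = Dw1 = (2·25 + 6·3 + 7·2; 6·25 + 1·3 + 0·2; 7·25 + 0·3 + 2·2) = (82, 153, 179)
w3 = Dw2 = (2335, 645, 932)
Ratio at component: 932 / 179 = 5.207

λ ≈ 5.207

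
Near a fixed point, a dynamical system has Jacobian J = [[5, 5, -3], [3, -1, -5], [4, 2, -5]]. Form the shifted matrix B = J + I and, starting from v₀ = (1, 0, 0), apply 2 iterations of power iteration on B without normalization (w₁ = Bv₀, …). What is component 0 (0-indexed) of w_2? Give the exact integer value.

39

B = J + I has rows (6, 5, -3); (3, 0, -5); (4, 2, -4)
w1 = Bv₀ = (6, 3, 4)
w2 = Bw1 = (39, -2, 14)
Requested component of w2: 39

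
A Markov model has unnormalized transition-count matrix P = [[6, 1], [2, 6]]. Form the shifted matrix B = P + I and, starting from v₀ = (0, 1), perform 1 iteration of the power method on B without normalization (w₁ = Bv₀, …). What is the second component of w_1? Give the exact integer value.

7

B = P + I has rows (7, 1); (2, 7)
w1 = Bv₀ = (1, 7)
Requested component of w1: 7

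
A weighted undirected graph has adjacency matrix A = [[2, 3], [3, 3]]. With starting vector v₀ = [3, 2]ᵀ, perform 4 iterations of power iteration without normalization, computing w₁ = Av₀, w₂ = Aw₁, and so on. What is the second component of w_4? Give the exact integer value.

2493

w1 = Av₀ = (2·3 + 3·2; 3·3 + 3·2) = (12, 15)
w2 = Aw1 = (2·12 + 3·15; 3·12 + 3·15) = (69, 81)
w3 = Aw2 = (381, 450)
w4 = Aw3 = (2112, 2493)
The requested component of w4 is 2493.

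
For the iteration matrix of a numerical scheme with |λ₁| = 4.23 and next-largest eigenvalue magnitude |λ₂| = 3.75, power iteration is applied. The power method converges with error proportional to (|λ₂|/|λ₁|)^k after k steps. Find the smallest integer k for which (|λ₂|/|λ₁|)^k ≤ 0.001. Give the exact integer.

|λ₂/λ₁| = 3.75/4.23 = 0.88652
Need k ≥ ln(0.001) / ln(0.88652) = -6.9078 / -0.1204 ≈ 57.351
Smallest integer k satisfying the bound: 58

58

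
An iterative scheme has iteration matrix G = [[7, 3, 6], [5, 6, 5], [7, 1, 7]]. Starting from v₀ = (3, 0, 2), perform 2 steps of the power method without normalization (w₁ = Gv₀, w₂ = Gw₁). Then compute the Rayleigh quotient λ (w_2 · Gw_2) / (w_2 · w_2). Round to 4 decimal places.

λ ≈ 15.7360

w1 = Gv₀ = (7·3 + 3·0 + 6·2; 5·3 + 6·0 + 5·2; 7·3 + 1·0 + 7·2) = (33, 25, 35)
w2 = Gw1 = (7·33 + 3·25 + 6·35; 5·33 + 6·25 + 5·35; 7·33 + 1·25 + 7·35) = (516, 490, 501)
Gw2 = (8088, 8025, 7609)
w2·Gw2 = 516·8088 + 490·8025 + 501·7609 = 11917767; w2·w2 = 516·516 + 490·490 + 501·501 = 757357
λ ≈ 11917767/757357 = 15.7360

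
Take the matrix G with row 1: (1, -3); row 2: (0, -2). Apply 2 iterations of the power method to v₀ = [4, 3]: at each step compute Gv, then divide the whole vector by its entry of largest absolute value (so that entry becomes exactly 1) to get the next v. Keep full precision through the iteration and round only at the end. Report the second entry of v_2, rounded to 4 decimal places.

0.9231

Gv0 = (-5.00000, -6.00000); divide by -6.00000 → v1 = (0.83333, 1.00000)
Gv1 = (-2.16667, -2.00000); divide by -2.16667 → v2 = (1.00000, 0.92308)
Requested entry of v2: 12/13 = 0.9231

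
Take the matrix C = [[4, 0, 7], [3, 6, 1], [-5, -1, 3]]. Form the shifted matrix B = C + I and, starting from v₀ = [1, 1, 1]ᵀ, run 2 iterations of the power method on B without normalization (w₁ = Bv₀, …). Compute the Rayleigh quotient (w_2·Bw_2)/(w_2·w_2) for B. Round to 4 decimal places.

μ ≈ 6.2792

B = C + I has rows (5, 0, 7); (3, 7, 1); (-5, -1, 4)
w1 = Bv₀ = (12, 11, -2)
w2 = Bw1 = (46, 111, -79)
Bw2 = (-323, 836, -657)
w2·Bw2 = 129841; w2·w2 = 20678; μ ≈ 129841/20678 = 6.2792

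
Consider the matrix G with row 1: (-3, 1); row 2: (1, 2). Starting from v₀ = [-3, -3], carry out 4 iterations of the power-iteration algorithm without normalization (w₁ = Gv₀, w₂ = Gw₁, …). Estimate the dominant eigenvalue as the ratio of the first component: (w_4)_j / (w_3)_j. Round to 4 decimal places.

-3.7391

w1 = Gv₀ = (6, -9)
w2 = Gw1 = (-27, -12)
w3 = Gw2 = (69, -51)
w4 = Gw3 = (-258, -33)
Ratio at component: -258 / 69 = -3.7391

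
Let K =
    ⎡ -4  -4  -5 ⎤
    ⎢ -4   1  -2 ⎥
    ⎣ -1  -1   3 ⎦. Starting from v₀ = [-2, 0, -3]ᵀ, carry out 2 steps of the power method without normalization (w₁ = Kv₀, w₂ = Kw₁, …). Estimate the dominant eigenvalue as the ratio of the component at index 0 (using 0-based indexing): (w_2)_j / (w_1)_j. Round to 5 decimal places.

w1 = Kv₀ = (23, 14, -7)
w2 = Kw1 = (-113, -64, -58)
Ratio at component: -113 / 23 = -4.91304

λ ≈ -4.91304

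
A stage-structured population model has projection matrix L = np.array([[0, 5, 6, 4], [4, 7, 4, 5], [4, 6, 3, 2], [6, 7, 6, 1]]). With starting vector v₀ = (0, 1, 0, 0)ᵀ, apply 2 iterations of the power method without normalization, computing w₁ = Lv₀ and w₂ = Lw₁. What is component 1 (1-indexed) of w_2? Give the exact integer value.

w1 = Lv₀ = (0·0 + 5·1 + 6·0 + 4·0; 4·0 + 7·1 + 4·0 + 5·0; 4·0 + 6·1 + 3·0 + 2·0; 6·0 + 7·1 + 6·0 + 1·0) = (5, 7, 6, 7)
w2 = Lw1 = (0·5 + 5·7 + 6·6 + 4·7; 4·5 + 7·7 + 4·6 + 5·7; 4·5 + 6·7 + 3·6 + 2·7; 6·5 + 7·7 + 6·6 + 1·7) = (99, 128, 94, 122)
The requested component of w2 is 99.

99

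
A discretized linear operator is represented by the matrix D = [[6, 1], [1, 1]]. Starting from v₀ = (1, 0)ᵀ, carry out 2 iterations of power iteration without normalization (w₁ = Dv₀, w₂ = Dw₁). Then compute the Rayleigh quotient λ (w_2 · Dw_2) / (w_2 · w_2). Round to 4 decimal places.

w1 = Dv₀ = (6·1 + 1·0; 1·1 + 1·0) = (6, 1)
w2 = Dw1 = (6·6 + 1·1; 1·6 + 1·1) = (37, 7)
Dw2 = (229, 44)
w2·Dw2 = 37·229 + 7·44 = 8781; w2·w2 = 37·37 + 7·7 = 1418
λ ≈ 8781/1418 = 6.1925

6.1925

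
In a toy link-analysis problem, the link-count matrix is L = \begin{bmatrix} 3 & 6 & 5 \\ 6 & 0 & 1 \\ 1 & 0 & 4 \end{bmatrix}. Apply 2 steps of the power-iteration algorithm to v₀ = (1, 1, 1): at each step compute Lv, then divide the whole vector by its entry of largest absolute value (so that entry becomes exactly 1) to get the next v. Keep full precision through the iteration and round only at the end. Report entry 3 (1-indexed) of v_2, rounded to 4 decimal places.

Lv0 = (14.00000, 7.00000, 5.00000); divide by 14.00000 → v1 = (1.00000, 0.50000, 0.35714)
Lv1 = (7.78571, 6.35714, 2.42857); divide by 7.78571 → v2 = (1.00000, 0.81651, 0.31193)
Requested entry of v2: 34/109 = 0.3119

0.3119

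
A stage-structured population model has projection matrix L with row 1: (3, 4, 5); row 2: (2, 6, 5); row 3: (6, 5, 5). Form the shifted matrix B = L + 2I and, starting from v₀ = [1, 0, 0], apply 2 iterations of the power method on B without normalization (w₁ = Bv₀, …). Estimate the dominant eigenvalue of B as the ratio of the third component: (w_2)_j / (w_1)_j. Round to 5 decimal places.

13.66667

B = L + 2I has rows (5, 4, 5); (2, 8, 5); (6, 5, 7)
w1 = Bv₀ = (5·1 + 4·0 + 5·0; 2·1 + 8·0 + 5·0; 6·1 + 5·0 + 7·0) = (5, 2, 6)
w2 = Bw1 = (5·5 + 4·2 + 5·6; 2·5 + 8·2 + 5·6; 6·5 + 5·2 + 7·6) = (63, 56, 82)
Ratio: 82/6 = 13.66667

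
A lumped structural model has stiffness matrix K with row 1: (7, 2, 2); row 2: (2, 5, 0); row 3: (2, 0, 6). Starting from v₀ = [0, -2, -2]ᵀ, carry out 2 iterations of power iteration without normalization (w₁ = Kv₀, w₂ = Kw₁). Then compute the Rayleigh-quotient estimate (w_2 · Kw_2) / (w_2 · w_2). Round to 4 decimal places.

w1 = Kv₀ = (7·0 + 2·(-2) + 2·(-2); 2·0 + 5·(-2) + 0·(-2); 2·0 + 0·(-2) + 6·(-2)) = (-8, -10, -12)
w2 = Kw1 = (7·(-8) + 2·(-10) + 2·(-12); 2·(-8) + 5·(-10) + 0·(-12); 2·(-8) + 0·(-10) + 6·(-12)) = (-100, -66, -88)
Kw2 = (-1008, -530, -728)
w2·Kw2 = (-100)·(-1008) + (-66)·(-530) + (-88)·(-728) = 199844; w2·w2 = (-100)·(-100) + (-66)·(-66) + (-88)·(-88) = 22100
λ ≈ 199844/22100 = 9.0427

9.0427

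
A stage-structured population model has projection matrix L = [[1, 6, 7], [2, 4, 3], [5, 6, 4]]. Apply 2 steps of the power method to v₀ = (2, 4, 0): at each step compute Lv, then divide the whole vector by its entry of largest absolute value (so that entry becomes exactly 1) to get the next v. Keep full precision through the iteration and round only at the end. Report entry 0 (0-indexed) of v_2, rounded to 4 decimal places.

0.9948

Lv0 = (26.00000, 20.00000, 34.00000); divide by 34.00000 → v1 = (0.76471, 0.58824, 1.00000)
Lv1 = (11.29412, 6.88235, 11.35294); divide by 11.35294 → v2 = (0.99482, 0.60622, 1.00000)
Requested entry of v2: 384/386 = 0.9948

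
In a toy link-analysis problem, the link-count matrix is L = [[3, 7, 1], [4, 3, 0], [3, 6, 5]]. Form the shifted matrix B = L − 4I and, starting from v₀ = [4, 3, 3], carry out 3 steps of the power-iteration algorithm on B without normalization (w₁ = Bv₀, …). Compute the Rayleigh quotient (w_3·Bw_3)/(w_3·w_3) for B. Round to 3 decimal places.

B = L − 4I has rows (-1, 7, 1); (4, -1, 0); (3, 6, 1)
w1 = Bv₀ = ((-1)·4 + 7·3 + 1·3; 4·4 + (-1)·3 + 0·3; 3·4 + 6·3 + 1·3) = (20, 13, 33)
w2 = Bw1 = ((-1)·20 + 7·13 + 1·33; 4·20 + (-1)·13 + 0·33; 3·20 + 6·13 + 1·33) = (104, 67, 171)
w3 = Bw2 = (536, 349, 885)
Bw3 = (2792, 1795, 4587)
w3·Bw3 = 6182462; w3·w3 = 1192322; μ ≈ 6182462/1192322 = 5.185

μ ≈ 5.185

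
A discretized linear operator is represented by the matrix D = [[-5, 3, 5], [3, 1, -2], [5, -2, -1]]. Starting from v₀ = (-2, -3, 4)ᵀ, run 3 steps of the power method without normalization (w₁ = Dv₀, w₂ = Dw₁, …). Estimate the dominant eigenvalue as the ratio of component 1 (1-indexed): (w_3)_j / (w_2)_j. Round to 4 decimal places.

w1 = Dv₀ = ((-5)·(-2) + 3·(-3) + 5·4; 3·(-2) + 1·(-3) + (-2)·4; 5·(-2) + (-2)·(-3) + (-1)·4) = (21, -17, -8)
w2 = Dw1 = ((-5)·21 + 3·(-17) + 5·(-8); 3·21 + 1·(-17) + (-2)·(-8); 5·21 + (-2)·(-17) + (-1)·(-8)) = (-196, 62, 147)
w3 = Dw2 = (1901, -820, -1251)
Ratio at component: 1901 / -196 = -9.6990

-9.6990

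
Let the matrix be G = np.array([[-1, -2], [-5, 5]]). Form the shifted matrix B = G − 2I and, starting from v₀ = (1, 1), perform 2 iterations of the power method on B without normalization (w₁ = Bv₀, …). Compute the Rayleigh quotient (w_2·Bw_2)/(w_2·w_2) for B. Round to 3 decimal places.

-3.500

B = G − 2I has rows (-3, -2); (-5, 3)
w1 = Bv₀ = ((-3)·1 + (-2)·1; (-5)·1 + 3·1) = (-5, -2)
w2 = Bw1 = ((-3)·(-5) + (-2)·(-2); (-5)·(-5) + 3·(-2)) = (19, 19)
Bw2 = (-95, -38)
w2·Bw2 = -2527; w2·w2 = 722; μ ≈ -2527/722 = -3.500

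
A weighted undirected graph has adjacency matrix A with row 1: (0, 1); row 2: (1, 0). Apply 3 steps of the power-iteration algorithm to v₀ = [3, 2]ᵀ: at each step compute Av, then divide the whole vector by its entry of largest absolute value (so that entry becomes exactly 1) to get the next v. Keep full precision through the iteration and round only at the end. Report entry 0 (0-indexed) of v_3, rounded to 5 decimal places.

Av0 = (2.000000, 3.000000); divide by 3.000000 → v1 = (0.666667, 1.000000)
Av1 = (1.000000, 0.666667); divide by 1.000000 → v2 = (1.000000, 0.666667)
Av2 = (0.666667, 1.000000); divide by 1.000000 → v3 = (0.666667, 1.000000)
Requested entry of v3: 2/3 = 0.66667

0.66667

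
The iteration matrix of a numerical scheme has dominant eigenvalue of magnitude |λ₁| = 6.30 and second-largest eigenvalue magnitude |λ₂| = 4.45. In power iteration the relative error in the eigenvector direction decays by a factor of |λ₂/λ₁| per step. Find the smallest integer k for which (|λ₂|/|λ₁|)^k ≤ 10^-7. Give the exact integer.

47

|λ₂/λ₁| = 4.45/6.30 = 0.70635
Need k ≥ ln(10^-7) / ln(0.70635) = -16.1181 / -0.3476 ≈ 46.364
Smallest integer k satisfying the bound: 47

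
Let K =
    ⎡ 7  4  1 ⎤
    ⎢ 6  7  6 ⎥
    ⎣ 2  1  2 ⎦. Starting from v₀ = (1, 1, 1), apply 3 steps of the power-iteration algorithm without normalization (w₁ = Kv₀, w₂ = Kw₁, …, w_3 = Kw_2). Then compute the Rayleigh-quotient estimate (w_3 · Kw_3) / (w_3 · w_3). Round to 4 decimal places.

w1 = Kv₀ = (12, 19, 5)
w2 = Kw1 = (165, 235, 53)
w3 = Kw2 = (2148, 2953, 671)
Kw3 = (27519, 37585, 8591)
w3·Kw3 = 2148·27519 + 2953·37585 + 671·8591 = 175863878; w3·w3 = 2148·2148 + 2953·2953 + 671·671 = 13784354
λ ≈ 175863878/13784354 = 12.7582

12.7582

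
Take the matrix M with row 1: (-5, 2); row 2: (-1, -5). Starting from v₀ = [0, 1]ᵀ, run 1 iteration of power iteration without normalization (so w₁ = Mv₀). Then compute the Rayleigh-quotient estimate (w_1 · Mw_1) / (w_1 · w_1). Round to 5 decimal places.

-5.34483

w1 = Mv₀ = ((-5)·0 + 2·1; (-1)·0 + (-5)·1) = (2, -5)
Mw1 = (-20, 23)
w1·Mw1 = 2·(-20) + (-5)·23 = -155; w1·w1 = 2·2 + (-5)·(-5) = 29
λ ≈ -155/29 = -5.34483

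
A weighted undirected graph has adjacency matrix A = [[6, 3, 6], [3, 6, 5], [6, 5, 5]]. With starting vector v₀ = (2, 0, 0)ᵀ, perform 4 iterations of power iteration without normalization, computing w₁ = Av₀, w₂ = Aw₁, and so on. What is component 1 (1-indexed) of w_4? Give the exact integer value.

34956

w1 = Av₀ = (12, 6, 12)
w2 = Aw1 = (162, 132, 162)
w3 = Aw2 = (2340, 2088, 2442)
w4 = Aw3 = (34956, 31758, 36690)
The requested component of w4 is 34956.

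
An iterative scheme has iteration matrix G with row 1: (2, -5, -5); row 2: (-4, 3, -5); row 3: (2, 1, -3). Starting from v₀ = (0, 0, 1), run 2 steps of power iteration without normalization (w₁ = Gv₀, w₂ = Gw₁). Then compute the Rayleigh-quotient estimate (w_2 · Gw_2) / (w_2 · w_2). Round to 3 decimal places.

-1.114

w1 = Gv₀ = (2·0 + (-5)·0 + (-5)·1; (-4)·0 + 3·0 + (-5)·1; 2·0 + 1·0 + (-3)·1) = (-5, -5, -3)
w2 = Gw1 = (2·(-5) + (-5)·(-5) + (-5)·(-3); (-4)·(-5) + 3·(-5) + (-5)·(-3); 2·(-5) + 1·(-5) + (-3)·(-3)) = (30, 20, -6)
Gw2 = (-10, -30, 98)
w2·Gw2 = 30·(-10) + 20·(-30) + (-6)·98 = -1488; w2·w2 = 30·30 + 20·20 + (-6)·(-6) = 1336
λ ≈ -1488/1336 = -1.114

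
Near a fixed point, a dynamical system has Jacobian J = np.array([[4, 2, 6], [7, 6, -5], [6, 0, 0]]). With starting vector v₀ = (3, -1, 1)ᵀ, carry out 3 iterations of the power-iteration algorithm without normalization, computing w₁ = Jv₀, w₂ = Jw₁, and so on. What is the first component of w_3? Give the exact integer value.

1508

w1 = Jv₀ = (16, 10, 18)
w2 = Jw1 = (192, 82, 96)
w3 = Jw2 = (1508, 1356, 1152)
The requested component of w3 is 1508.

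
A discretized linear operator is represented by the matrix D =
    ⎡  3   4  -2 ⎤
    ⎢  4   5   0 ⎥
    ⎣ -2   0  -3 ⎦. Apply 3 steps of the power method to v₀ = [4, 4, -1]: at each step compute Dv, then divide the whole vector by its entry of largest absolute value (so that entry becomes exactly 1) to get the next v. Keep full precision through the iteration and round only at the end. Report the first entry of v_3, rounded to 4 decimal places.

0.8166

Dv0 = (30.00000, 36.00000, -5.00000); divide by 36.00000 → v1 = (0.83333, 1.00000, -0.13889)
Dv1 = (6.77778, 8.33333, -1.25000); divide by 8.33333 → v2 = (0.81333, 1.00000, -0.15000)
Dv2 = (6.74000, 8.25333, -1.17667); divide by 8.25333 → v3 = (0.81664, 1.00000, -0.14257)
Requested entry of v3: 2022/2476 = 0.8166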